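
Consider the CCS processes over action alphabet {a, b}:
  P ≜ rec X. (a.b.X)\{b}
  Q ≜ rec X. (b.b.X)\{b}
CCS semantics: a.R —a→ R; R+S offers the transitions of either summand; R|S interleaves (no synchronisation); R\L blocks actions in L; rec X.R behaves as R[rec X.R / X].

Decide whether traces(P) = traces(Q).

P's transition system — 2 states:
  m0 = rec X. (a.b.X)\{b} :: —a→ m1
  m1 = (b.(rec X. (a.b.X)\{b}))\{b} :: deadlocked
Q's transition system — 1 states:
  n0 = rec X. (b.b.X)\{b} :: deadlocked
Run σ = ⟨a⟩ on P: start {m0}
  step 1 (a): {m1}
  P completes σ.
Run σ = ⟨a⟩ on Q: start {n0}
  step 1 (a): ∅  — Q cannot continue

NO — witness ⟨a⟩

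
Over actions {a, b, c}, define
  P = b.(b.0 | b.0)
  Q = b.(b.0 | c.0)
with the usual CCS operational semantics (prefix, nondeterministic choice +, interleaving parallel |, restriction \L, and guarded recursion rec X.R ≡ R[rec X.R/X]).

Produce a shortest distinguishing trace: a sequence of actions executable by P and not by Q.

bbb

P's transition system — 5 states:
  u0 = b.(b.0 | b.0) has moves —b→ u1
  u1 = b.0 | b.0 has moves —b→ u2, —b→ u3
  u2 = 0 | b.0 has moves —b→ u4
  u3 = b.0 | 0 has moves —b→ u4
  u4 = 0 | 0 has moves deadlocked
Q's transition system — 5 states:
  v0 = b.(b.0 | c.0) has moves —b→ v1
  v1 = b.0 | c.0 has moves —b→ v2, —c→ v3
  v2 = 0 | c.0 has moves —c→ v4
  v3 = b.0 | 0 has moves —b→ v4
  v4 = 0 | 0 has moves deadlocked
Run σ = ⟨bbb⟩ on P: start {u0}
  [1] b ⇒ {u1}
  [2] b ⇒ {u2, u3}
  [3] b ⇒ {u4}
  P completes σ.
Run σ = ⟨bbb⟩ on Q: start {v0}
  [1] b ⇒ {v1}
  [2] b ⇒ {v2}
  [3] b ⇒ no successor for Q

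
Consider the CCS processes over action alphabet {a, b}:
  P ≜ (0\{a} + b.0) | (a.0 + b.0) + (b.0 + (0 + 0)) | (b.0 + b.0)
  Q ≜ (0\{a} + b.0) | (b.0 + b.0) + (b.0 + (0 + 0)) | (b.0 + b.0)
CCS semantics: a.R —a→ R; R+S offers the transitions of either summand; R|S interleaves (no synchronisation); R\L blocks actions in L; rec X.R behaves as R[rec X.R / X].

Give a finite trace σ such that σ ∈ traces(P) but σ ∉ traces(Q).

a

LTS(P): 6 reachable states
  m0 = (0\{a} + b.0) | (a.0 + b.0) + (b.0 + (0 + 0)) | (b.0 + b.0) → —a→ m1, —b→ m1, —b→ m2, —b→ m3, —b→ m4
  m1 = (0\{a} + b.0) | 0 → —b→ m5
  m2 = (b.0 + (0 + 0)) | 0 → —b→ m5
  m3 = 0 | (a.0 + b.0) → —a→ m5, —b→ m5
  m4 = 0 | (b.0 + b.0) → —b→ m5
  m5 = 0 | 0 → deadlocked
LTS(Q): 5 reachable states
  n0 = (0\{a} + b.0) | (b.0 + b.0) + (b.0 + (0 + 0)) | (b.0 + b.0) → —b→ n1, —b→ n2, —b→ n3
  n1 = (0\{a} + b.0) | 0 → —b→ n4
  n2 = (b.0 + (0 + 0)) | 0 → —b→ n4
  n3 = 0 | (b.0 + b.0) → —b→ n4
  n4 = 0 | 0 → deadlocked
Trace ⟨a⟩ through P, begin at {m0}:
  step 1 (a): {m1}
  — P admits the full trace.
Trace ⟨a⟩ through Q, begin at {n0}:
  step 1 (a): ∅  — Q cannot continue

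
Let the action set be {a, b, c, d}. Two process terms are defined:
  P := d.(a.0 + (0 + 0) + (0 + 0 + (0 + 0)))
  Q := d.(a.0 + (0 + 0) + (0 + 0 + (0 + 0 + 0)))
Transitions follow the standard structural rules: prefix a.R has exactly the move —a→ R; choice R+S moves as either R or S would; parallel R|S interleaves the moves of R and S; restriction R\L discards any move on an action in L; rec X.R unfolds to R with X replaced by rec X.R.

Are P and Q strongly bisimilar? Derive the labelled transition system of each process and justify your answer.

Reachable graph of P (3 states):
  m0 = d.(a.0 + (0 + 0) + (0 + 0 + (0 + 0))) ⊢ -d-> m1
  m1 = a.0 + (0 + 0) + (0 + 0 + (0 + 0)) ⊢ -a-> m2
  m2 = 0 ⊢ deadlocked
Reachable graph of Q (3 states):
  n0 = d.(a.0 + (0 + 0) + (0 + 0 + (0 + 0 + 0))) ⊢ -d-> n1
  n1 = a.0 + (0 + 0) + (0 + 0 + (0 + 0 + 0)) ⊢ -a-> n2
  n2 = 0 ⊢ deadlocked
Bisimilarity quotient blocks:
  B0 = {m0, n0}
  B1 = {m1, n1}
  B2 = {m2, n2}
m0 ∈ B0, n0 ∈ B0 → same block

P ~ Q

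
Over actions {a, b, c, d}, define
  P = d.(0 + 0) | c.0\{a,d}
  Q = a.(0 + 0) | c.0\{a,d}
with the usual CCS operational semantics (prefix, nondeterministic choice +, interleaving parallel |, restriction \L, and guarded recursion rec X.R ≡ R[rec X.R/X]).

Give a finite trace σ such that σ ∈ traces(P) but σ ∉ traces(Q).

Reachable graph of P (4 states):
  u0 = d.(0 + 0) | c.0\{a,d} :: —c→ u1, —d→ u2
  u1 = d.(0 + 0) | 0\{a,d} :: —d→ u3
  u2 = (0 + 0) | c.0\{a,d} :: —c→ u3
  u3 = (0 + 0) | 0\{a,d} :: ∅
Reachable graph of Q (4 states):
  v0 = a.(0 + 0) | c.0\{a,d} :: —a→ v1, —c→ v2
  v1 = (0 + 0) | c.0\{a,d} :: —c→ v3
  v2 = a.(0 + 0) | 0\{a,d} :: —a→ v3
  v3 = (0 + 0) | 0\{a,d} :: ∅
Executing d from P (initial set {u0}):
  [1] d ⇒ {u2}
  — P admits the full trace.
Executing d from Q (initial set {v0}):
  [1] d ⇒ ∅ (Q stuck)

d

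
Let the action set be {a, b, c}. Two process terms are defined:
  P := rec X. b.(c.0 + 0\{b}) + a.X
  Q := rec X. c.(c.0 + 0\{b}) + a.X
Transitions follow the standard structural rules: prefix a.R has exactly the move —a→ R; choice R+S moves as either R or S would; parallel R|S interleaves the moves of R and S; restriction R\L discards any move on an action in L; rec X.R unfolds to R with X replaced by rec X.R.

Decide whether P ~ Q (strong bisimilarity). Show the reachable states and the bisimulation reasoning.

NO

LTS(P): 3 reachable states
  p0 = rec X. b.(c.0 + 0\{b}) + a.X has moves ··a··> p0, ··b··> p1
  p1 = c.0 + 0\{b} has moves ··c··> p2
  p2 = 0 has moves ∅
LTS(Q): 3 reachable states
  q0 = rec X. c.(c.0 + 0\{b}) + a.X has moves ··a··> q0, ··c··> q1
  q1 = c.0 + 0\{b} has moves ··c··> q2
  q2 = 0 has moves ∅
Bisimilarity quotient blocks:
  B0 = {p0}
  B1 = {p1, q1}
  B2 = {p2, q2}
  B3 = {q0}
p0 ∈ B0, q0 ∈ B3 → different blocks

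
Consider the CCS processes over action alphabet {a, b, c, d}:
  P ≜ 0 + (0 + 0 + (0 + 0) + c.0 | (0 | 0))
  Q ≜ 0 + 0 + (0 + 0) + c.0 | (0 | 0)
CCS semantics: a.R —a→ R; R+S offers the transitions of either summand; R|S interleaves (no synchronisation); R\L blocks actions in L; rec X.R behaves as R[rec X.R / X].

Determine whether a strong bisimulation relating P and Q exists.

bisimilar

Reachable graph of P (2 states):
  s0 = 0 + (0 + 0 + (0 + 0) + c.0 | (0 | 0)) ⊢ --c--▸ s1
  s1 = 0 | (0 | 0) ⊢ (no moves)
Reachable graph of Q (2 states):
  t0 = 0 + 0 + (0 + 0) + c.0 | (0 | 0) ⊢ --c--▸ t1
  t1 = 0 | (0 | 0) ⊢ (no moves)
Coarsest stable partition (strong bisimilarity classes):
  B0 = {s0, t0}
  B1 = {s1, t1}
s0 ∈ B0, t0 ∈ B0 → same block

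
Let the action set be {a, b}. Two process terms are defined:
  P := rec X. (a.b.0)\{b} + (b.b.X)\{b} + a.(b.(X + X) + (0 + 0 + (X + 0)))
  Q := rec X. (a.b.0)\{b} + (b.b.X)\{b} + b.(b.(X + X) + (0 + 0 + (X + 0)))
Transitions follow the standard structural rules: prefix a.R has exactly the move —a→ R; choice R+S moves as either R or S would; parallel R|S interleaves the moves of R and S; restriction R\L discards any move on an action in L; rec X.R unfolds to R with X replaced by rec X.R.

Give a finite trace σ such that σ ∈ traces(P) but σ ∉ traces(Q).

Reachable graph of P (4 states):
  u0 = rec X. (a.b.0)\{b} + (b.b.X)\{b} + a.(b.(X + X) + (0 + 0 + (X + 0))) → -a-> u1, -a-> u2
  u1 = (b.0)\{b} → ·
  u2 = b.((rec X. (a.b.0)\{b} + (b.b.X)\{b} + a.(b.(X + X) + (0 + 0 + (X + 0)))) + (rec X. (a.b.0)\{b} + (b.b.X)\{b} + a.(b.(X + X) + (0 + 0 + (X + 0))))) + (0 + 0 + ((rec X. (a.b.0)\{b} + (b.b.X)\{b} + a.(b.(X + X) + (0 + 0 + (X + 0)))) + 0)) → -a-> u1, -a-> u2, -b-> u3
  u3 = (rec X. (a.b.0)\{b} + (b.b.X)\{b} + a.(b.(X + X) + (0 + 0 + (X + 0)))) + (rec X. (a.b.0)\{b} + (b.b.X)\{b} + a.(b.(X + X) + (0 + 0 + (X + 0)))) → -a-> u1, -a-> u2
Reachable graph of Q (4 states):
  v0 = rec X. (a.b.0)\{b} + (b.b.X)\{b} + b.(b.(X + X) + (0 + 0 + (X + 0))) → -a-> v1, -b-> v2
  v1 = (b.0)\{b} → ·
  v2 = b.((rec X. (a.b.0)\{b} + (b.b.X)\{b} + b.(b.(X + X) + (0 + 0 + (X + 0)))) + (rec X. (a.b.0)\{b} + (b.b.X)\{b} + b.(b.(X + X) + (0 + 0 + (X + 0))))) + (0 + 0 + ((rec X. (a.b.0)\{b} + (b.b.X)\{b} + b.(b.(X + X) + (0 + 0 + (X + 0)))) + 0)) → -a-> v1, -b-> v2, -b-> v3
  v3 = (rec X. (a.b.0)\{b} + (b.b.X)\{b} + b.(b.(X + X) + (0 + 0 + (X + 0)))) + (rec X. (a.b.0)\{b} + (b.b.X)\{b} + b.(b.(X + X) + (0 + 0 + (X + 0)))) → -a-> v1, -b-> v2
Run σ = ⟨aa⟩ on P: start {u0}
  after a @ step 1: {u1, u2}
  after a @ step 2: {u1, u2}
  — P admits the full trace.
Run σ = ⟨aa⟩ on Q: start {v0}
  after a @ step 1: {v1}
  after a @ step 2: ∅  — Q cannot continue

aa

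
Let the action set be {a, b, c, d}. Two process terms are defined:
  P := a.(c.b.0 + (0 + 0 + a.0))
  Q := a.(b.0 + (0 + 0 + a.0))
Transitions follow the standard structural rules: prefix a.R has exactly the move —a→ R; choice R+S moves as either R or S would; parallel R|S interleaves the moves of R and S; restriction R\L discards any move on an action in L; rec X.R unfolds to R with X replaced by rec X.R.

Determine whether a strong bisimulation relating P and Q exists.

Reachable graph of P (4 states):
  s0 = a.(c.b.0 + (0 + 0 + a.0)) :: —a→ s1
  s1 = c.b.0 + (0 + 0 + a.0) :: —a→ s2, —c→ s3
  s2 = 0 :: ∅
  s3 = b.0 :: —b→ s2
Reachable graph of Q (3 states):
  t0 = a.(b.0 + (0 + 0 + a.0)) :: —a→ t1
  t1 = b.0 + (0 + 0 + a.0) :: —a→ t2, —b→ t2
  t2 = 0 :: ∅
Partition-refinement fixed point:
  B0 = {s0}
  B1 = {s1}
  B2 = {s2, t2}
  B3 = {s3}
  B4 = {t0}
  B5 = {t1}
s0 ∈ B0, t0 ∈ B4 → different blocks

NO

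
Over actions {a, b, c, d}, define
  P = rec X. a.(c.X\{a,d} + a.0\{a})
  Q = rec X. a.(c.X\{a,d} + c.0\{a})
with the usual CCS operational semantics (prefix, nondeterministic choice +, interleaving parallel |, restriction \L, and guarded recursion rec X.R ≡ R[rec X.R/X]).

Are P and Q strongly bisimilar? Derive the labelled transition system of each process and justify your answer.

P's transition system — 4 states:
  p0 = rec X. a.(c.X\{a,d} + a.0\{a}) → =a=> p1
  p1 = c.(rec X. a.(c.X\{a,d} + a.0\{a}))\{a,d} + a.0\{a} → =a=> p2, =c=> p3
  p2 = 0\{a} → stopped
  p3 = (rec X. a.(c.X\{a,d} + a.0\{a}))\{a,d} → stopped
Q's transition system — 4 states:
  q0 = rec X. a.(c.X\{a,d} + c.0\{a}) → =a=> q1
  q1 = c.(rec X. a.(c.X\{a,d} + c.0\{a}))\{a,d} + c.0\{a} → =c=> q2, =c=> q3
  q2 = (rec X. a.(c.X\{a,d} + c.0\{a}))\{a,d} → stopped
  q3 = 0\{a} → stopped
Bisimilarity quotient blocks:
  B0 = {p0}
  B1 = {p1}
  B2 = {p2, p3, q2, q3}
  B3 = {q0}
  B4 = {q1}
p0 ∈ B0, q0 ∈ B3 → different blocks

P ≁ Q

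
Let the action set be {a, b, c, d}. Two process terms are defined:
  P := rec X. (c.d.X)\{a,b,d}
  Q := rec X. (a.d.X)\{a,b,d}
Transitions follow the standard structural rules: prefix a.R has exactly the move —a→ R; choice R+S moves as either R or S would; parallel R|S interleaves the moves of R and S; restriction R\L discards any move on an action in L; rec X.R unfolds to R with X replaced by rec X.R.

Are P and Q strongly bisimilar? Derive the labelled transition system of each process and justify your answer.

P's transition system — 2 states:
  u0 = rec X. (c.d.X)\{a,b,d} | —c→ u1
  u1 = (d.(rec X. (c.d.X)\{a,b,d}))\{a,b,d} | deadlocked
Q's transition system — 1 states:
  v0 = rec X. (a.d.X)\{a,b,d} | deadlocked
Coarsest stable partition (strong bisimilarity classes):
  B0 = {u0}
  B1 = {u1, v0}
u0 ∈ B0, v0 ∈ B1 → different blocks

NO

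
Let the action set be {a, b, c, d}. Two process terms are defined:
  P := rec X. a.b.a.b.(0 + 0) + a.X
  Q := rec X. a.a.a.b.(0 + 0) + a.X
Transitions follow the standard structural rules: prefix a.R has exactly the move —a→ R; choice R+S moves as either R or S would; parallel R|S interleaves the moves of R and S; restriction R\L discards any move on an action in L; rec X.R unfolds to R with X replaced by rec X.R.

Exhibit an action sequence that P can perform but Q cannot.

Reachable graph of P (5 states):
  p0 = rec X. a.b.a.b.(0 + 0) + a.X → -a-> p0, -a-> p1
  p1 = b.a.b.(0 + 0) → -b-> p2
  p2 = a.b.(0 + 0) → -a-> p3
  p3 = b.(0 + 0) → -b-> p4
  p4 = 0 + 0 → deadlocked
Reachable graph of Q (5 states):
  q0 = rec X. a.a.a.b.(0 + 0) + a.X → -a-> q0, -a-> q1
  q1 = a.a.b.(0 + 0) → -a-> q2
  q2 = a.b.(0 + 0) → -a-> q3
  q3 = b.(0 + 0) → -b-> q4
  q4 = 0 + 0 → deadlocked
Executing ab from P (initial set {p0}):
  [1] a ⇒ {p0, p1}
  [2] b ⇒ {p2}
  ✓ P
Executing ab from Q (initial set {q0}):
  [1] a ⇒ {q0, q1}
  [2] b ⇒ ∅ (Q stuck)

ab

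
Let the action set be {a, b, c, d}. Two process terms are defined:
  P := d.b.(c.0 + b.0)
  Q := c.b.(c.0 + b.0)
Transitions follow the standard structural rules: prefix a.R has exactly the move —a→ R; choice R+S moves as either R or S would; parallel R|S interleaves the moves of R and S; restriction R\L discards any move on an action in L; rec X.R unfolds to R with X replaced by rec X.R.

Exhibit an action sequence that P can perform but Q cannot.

d

P's transition system — 4 states:
  p0 = d.b.(c.0 + b.0) :: =d=> p1
  p1 = b.(c.0 + b.0) :: =b=> p2
  p2 = c.0 + b.0 :: =b=> p3, =c=> p3
  p3 = 0 :: deadlocked
Q's transition system — 4 states:
  q0 = c.b.(c.0 + b.0) :: =c=> q1
  q1 = b.(c.0 + b.0) :: =b=> q2
  q2 = c.0 + b.0 :: =b=> q3, =c=> q3
  q3 = 0 :: deadlocked
Run σ = ⟨d⟩ on P: start {p0}
  after d @ step 1: {p1}
  — P admits the full trace.
Run σ = ⟨d⟩ on Q: start {q0}
  after d @ step 1: ∅ (Q stuck)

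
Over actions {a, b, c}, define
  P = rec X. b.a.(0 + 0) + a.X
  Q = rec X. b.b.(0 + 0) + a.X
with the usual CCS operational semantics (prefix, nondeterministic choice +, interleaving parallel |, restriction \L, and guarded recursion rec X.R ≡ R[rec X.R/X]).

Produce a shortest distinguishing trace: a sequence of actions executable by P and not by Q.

Reachable graph of P (3 states):
  p0 = rec X. b.a.(0 + 0) + a.X | --a--▸ p0, --b--▸ p1
  p1 = a.(0 + 0) | --a--▸ p2
  p2 = 0 + 0 | ∅
Reachable graph of Q (3 states):
  q0 = rec X. b.b.(0 + 0) + a.X | --a--▸ q0, --b--▸ q1
  q1 = b.(0 + 0) | --b--▸ q2
  q2 = 0 + 0 | ∅
Run σ = ⟨ba⟩ on P: start {p0}
  [1] b ⇒ {p1}
  [2] a ⇒ {p2}
  ✓ P
Run σ = ⟨ba⟩ on Q: start {q0}
  [1] b ⇒ {q1}
  [2] a ⇒ no successor for Q

ba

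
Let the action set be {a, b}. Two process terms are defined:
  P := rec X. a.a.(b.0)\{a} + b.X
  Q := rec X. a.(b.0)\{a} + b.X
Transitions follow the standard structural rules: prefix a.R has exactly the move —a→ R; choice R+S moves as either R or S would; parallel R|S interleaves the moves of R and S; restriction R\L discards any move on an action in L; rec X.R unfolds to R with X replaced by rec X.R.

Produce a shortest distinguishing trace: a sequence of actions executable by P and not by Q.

aa

LTS(P): 4 reachable states
  s0 = rec X. a.a.(b.0)\{a} + b.X | ··a··> s1, ··b··> s0
  s1 = a.(b.0)\{a} | ··a··> s2
  s2 = (b.0)\{a} | ··b··> s3
  s3 = 0\{a} | deadlocked
LTS(Q): 3 reachable states
  t0 = rec X. a.(b.0)\{a} + b.X | ··a··> t1, ··b··> t0
  t1 = (b.0)\{a} | ··b··> t2
  t2 = 0\{a} | deadlocked
Run σ = ⟨aa⟩ on P: start {s0}
  after a @ step 1: {s1}
  after a @ step 2: {s2}
  — P admits the full trace.
Run σ = ⟨aa⟩ on Q: start {t0}
  after a @ step 1: {t1}
  after a @ step 2: no successor for Q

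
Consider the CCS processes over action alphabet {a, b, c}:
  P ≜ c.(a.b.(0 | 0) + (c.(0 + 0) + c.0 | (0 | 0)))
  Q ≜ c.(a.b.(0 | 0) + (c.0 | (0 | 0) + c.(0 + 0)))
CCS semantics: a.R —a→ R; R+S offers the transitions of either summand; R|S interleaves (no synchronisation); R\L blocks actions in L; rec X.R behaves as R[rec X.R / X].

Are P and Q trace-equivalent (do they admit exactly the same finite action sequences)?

trace-equivalent

Reachable graph of P (6 states):
  p0 = c.(a.b.(0 | 0) + (c.(0 + 0) + c.0 | (0 | 0))) has moves -c-> p1
  p1 = a.b.(0 | 0) + (c.(0 + 0) + c.0 | (0 | 0)) has moves -a-> p2, -c-> p3, -c-> p4
  p2 = b.(0 | 0) has moves -b-> p5
  p3 = 0 + 0 has moves (no moves)
  p4 = 0 | (0 | 0) has moves (no moves)
  p5 = 0 | 0 has moves (no moves)
Reachable graph of Q (6 states):
  q0 = c.(a.b.(0 | 0) + (c.0 | (0 | 0) + c.(0 + 0))) has moves -c-> q1
  q1 = a.b.(0 | 0) + (c.0 | (0 | 0) + c.(0 + 0)) has moves -a-> q2, -c-> q3, -c-> q4
  q2 = b.(0 | 0) has moves -b-> q5
  q3 = 0 + 0 has moves (no moves)
  q4 = 0 | (0 | 0) has moves (no moves)
  q5 = 0 | 0 has moves (no moves)
Coarsest stable partition (strong bisimilarity classes):
  B0 = {p0, q0}
  B1 = {p1, q1}
  B2 = {p3, p4, p5, q3, q4, q5}
  B3 = {p2, q2}
p0 ∈ B0, q0 ∈ B0 → same block
Bisimilar ⇒ trace-equivalent.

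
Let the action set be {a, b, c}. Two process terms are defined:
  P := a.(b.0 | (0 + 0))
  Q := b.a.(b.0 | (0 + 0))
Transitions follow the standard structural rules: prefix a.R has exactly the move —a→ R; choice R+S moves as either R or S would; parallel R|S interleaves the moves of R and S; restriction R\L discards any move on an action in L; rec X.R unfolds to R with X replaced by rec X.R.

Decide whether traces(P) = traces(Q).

P's transition system — 3 states:
  m0 = a.(b.0 | (0 + 0)) | —a→ m1
  m1 = b.0 | (0 + 0) | —b→ m2
  m2 = 0 | (0 + 0) | ∅
Q's transition system — 4 states:
  n0 = b.a.(b.0 | (0 + 0)) | —b→ n1
  n1 = a.(b.0 | (0 + 0)) | —a→ n2
  n2 = b.0 | (0 + 0) | —b→ n3
  n3 = 0 | (0 + 0) | ∅
Run σ = ⟨a⟩ on P: start {m0}
  step 1 (a): {m1}
  P completes σ.
Run σ = ⟨a⟩ on Q: start {n0}
  step 1 (a): ∅ (Q stuck)

trace-distinct — witness ⟨a⟩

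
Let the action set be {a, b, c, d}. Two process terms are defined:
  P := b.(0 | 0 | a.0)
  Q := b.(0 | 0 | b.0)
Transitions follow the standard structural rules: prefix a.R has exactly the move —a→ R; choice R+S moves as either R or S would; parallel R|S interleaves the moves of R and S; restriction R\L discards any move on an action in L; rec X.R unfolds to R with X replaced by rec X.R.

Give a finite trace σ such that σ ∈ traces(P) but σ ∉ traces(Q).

LTS(P): 3 reachable states
  u0 = b.(0 | 0 | a.0) has moves --b--▸ u1
  u1 = 0 | 0 | a.0 has moves --a--▸ u2
  u2 = 0 | 0 | 0 has moves deadlocked
LTS(Q): 3 reachable states
  v0 = b.(0 | 0 | b.0) has moves --b--▸ v1
  v1 = 0 | 0 | b.0 has moves --b--▸ v2
  v2 = 0 | 0 | 0 has moves deadlocked
Trace ⟨ba⟩ through P, begin at {u0}:
  step 1 (b): {u1}
  step 2 (a): {u2}
  — P admits the full trace.
Trace ⟨ba⟩ through Q, begin at {v0}:
  step 1 (b): {v1}
  step 2 (a): no successor for Q

ba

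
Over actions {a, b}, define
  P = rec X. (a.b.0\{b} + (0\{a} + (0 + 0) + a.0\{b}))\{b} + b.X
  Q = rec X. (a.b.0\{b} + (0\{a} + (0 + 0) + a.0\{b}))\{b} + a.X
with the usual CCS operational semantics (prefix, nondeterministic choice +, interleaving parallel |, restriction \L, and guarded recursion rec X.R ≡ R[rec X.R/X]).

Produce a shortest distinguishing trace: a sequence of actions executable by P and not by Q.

b

Reachable graph of P (3 states):
  s0 = rec X. (a.b.0\{b} + (0\{a} + (0 + 0) + a.0\{b}))\{b} + b.X → -a-> s1, -a-> s2, -b-> s0
  s1 = (b.0\{b})\{b} → ∅
  s2 = 0\{b}\{b} → ∅
Reachable graph of Q (3 states):
  t0 = rec X. (a.b.0\{b} + (0\{a} + (0 + 0) + a.0\{b}))\{b} + a.X → -a-> t0, -a-> t1, -a-> t2
  t1 = (b.0\{b})\{b} → ∅
  t2 = 0\{b}\{b} → ∅
Executing b from P (initial set {s0}):
  [1] b ⇒ {s0}
  P completes σ.
Executing b from Q (initial set {t0}):
  [1] b ⇒ ∅  — Q cannot continue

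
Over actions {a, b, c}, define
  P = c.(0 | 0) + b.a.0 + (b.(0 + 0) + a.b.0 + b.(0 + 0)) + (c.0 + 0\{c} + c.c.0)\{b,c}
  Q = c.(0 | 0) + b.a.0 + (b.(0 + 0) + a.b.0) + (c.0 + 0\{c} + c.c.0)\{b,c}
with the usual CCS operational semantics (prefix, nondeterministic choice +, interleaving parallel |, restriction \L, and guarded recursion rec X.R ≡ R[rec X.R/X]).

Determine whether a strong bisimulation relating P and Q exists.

P's transition system — 6 states:
  u0 = c.(0 | 0) + b.a.0 + (b.(0 + 0) + a.b.0 + b.(0 + 0)) + (c.0 + 0\{c} + c.c.0)\{b,c} has moves —a→ u1, —b→ u2, —b→ u3, —c→ u4
  u1 = b.0 has moves —b→ u5
  u2 = 0 + 0 has moves ∅
  u3 = a.0 has moves —a→ u5
  u4 = 0 | 0 has moves ∅
  u5 = 0 has moves ∅
Q's transition system — 6 states:
  v0 = c.(0 | 0) + b.a.0 + (b.(0 + 0) + a.b.0) + (c.0 + 0\{c} + c.c.0)\{b,c} has moves —a→ v1, —b→ v2, —b→ v3, —c→ v4
  v1 = b.0 has moves —b→ v5
  v2 = 0 + 0 has moves ∅
  v3 = a.0 has moves —a→ v5
  v4 = 0 | 0 has moves ∅
  v5 = 0 has moves ∅
Bisimilarity quotient blocks:
  B0 = {u0, v0}
  B1 = {u1, v1}
  B2 = {u2, u4, u5, v2, v4, v5}
  B3 = {u3, v3}
u0 ∈ B0, v0 ∈ B0 → same block

bisimilar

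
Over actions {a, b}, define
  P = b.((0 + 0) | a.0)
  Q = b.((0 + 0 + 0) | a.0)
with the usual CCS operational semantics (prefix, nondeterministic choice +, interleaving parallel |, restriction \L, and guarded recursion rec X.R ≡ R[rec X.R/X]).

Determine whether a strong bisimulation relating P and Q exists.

bisimilar

Reachable graph of P (3 states):
  p0 = b.((0 + 0) | a.0) → —b→ p1
  p1 = (0 + 0) | a.0 → —a→ p2
  p2 = (0 + 0) | 0 → deadlocked
Reachable graph of Q (3 states):
  q0 = b.((0 + 0 + 0) | a.0) → —b→ q1
  q1 = (0 + 0 + 0) | a.0 → —a→ q2
  q2 = (0 + 0 + 0) | 0 → deadlocked
Partition-refinement fixed point:
  B0 = {p0, q0}
  B1 = {p1, q1}
  B2 = {p2, q2}
p0 ∈ B0, q0 ∈ B0 → same block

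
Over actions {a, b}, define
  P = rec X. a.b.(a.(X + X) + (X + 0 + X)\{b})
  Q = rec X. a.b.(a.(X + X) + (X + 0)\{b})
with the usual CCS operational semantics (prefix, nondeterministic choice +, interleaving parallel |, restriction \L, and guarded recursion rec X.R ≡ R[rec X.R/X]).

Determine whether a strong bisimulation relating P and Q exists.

bisimilar

P's transition system — 5 states:
  s0 = rec X. a.b.(a.(X + X) + (X + 0 + X)\{b}) → --a--▸ s1
  s1 = b.(a.((rec X. a.b.(a.(X + X) + (X + 0 + X)\{b})) + (rec X. a.b.(a.(X + X) + (X + 0 + X)\{b}))) + ((rec X. a.b.(a.(X + X) + (X + 0 + X)\{b})) + 0 + (rec X. a.b.(a.(X + X) + (X + 0 + X)\{b})))\{b}) → --b--▸ s2
  s2 = a.((rec X. a.b.(a.(X + X) + (X + 0 + X)\{b})) + (rec X. a.b.(a.(X + X) + (X + 0 + X)\{b}))) + ((rec X. a.b.(a.(X + X) + (X + 0 + X)\{b})) + 0 + (rec X. a.b.(a.(X + X) + (X + 0 + X)\{b})))\{b} → --a--▸ s3, --a--▸ s4
  s3 = (b.(a.((rec X. a.b.(a.(X + X) + (X + 0 + X)\{b})) + (rec X. a.b.(a.(X + X) + (X + 0 + X)\{b}))) + ((rec X. a.b.(a.(X + X) + (X + 0 + X)\{b})) + 0 + (rec X. a.b.(a.(X + X) + (X + 0 + X)\{b})))\{b}))\{b} → ·
  s4 = (rec X. a.b.(a.(X + X) + (X + 0 + X)\{b})) + (rec X. a.b.(a.(X + X) + (X + 0 + X)\{b})) → --a--▸ s1
Q's transition system — 5 states:
  t0 = rec X. a.b.(a.(X + X) + (X + 0)\{b}) → --a--▸ t1
  t1 = b.(a.((rec X. a.b.(a.(X + X) + (X + 0)\{b})) + (rec X. a.b.(a.(X + X) + (X + 0)\{b}))) + ((rec X. a.b.(a.(X + X) + (X + 0)\{b})) + 0)\{b}) → --b--▸ t2
  t2 = a.((rec X. a.b.(a.(X + X) + (X + 0)\{b})) + (rec X. a.b.(a.(X + X) + (X + 0)\{b}))) + ((rec X. a.b.(a.(X + X) + (X + 0)\{b})) + 0)\{b} → --a--▸ t3, --a--▸ t4
  t3 = (b.(a.((rec X. a.b.(a.(X + X) + (X + 0)\{b})) + (rec X. a.b.(a.(X + X) + (X + 0)\{b}))) + ((rec X. a.b.(a.(X + X) + (X + 0)\{b})) + 0)\{b}))\{b} → ·
  t4 = (rec X. a.b.(a.(X + X) + (X + 0)\{b})) + (rec X. a.b.(a.(X + X) + (X + 0)\{b})) → --a--▸ t1
Partition-refinement fixed point:
  B0 = {s0, s4, t0, t4}
  B1 = {s1, t1}
  B2 = {s2, t2}
  B3 = {s3, t3}
s0 ∈ B0, t0 ∈ B0 → same block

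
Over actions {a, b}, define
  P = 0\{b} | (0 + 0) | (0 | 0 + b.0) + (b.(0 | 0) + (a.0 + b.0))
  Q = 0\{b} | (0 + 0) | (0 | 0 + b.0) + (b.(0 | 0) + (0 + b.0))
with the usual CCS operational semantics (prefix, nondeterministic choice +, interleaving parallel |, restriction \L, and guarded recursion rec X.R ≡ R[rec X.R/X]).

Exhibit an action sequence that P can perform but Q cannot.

Reachable graph of P (4 states):
  m0 = 0\{b} | (0 + 0) | (0 | 0 + b.0) + (b.(0 | 0) + (a.0 + b.0)) has moves ··a··> m1, ··b··> m1, ··b··> m2, ··b··> m3
  m1 = 0 has moves (no moves)
  m2 = 0 | 0 has moves (no moves)
  m3 = 0\{b} | (0 + 0) | 0 has moves (no moves)
Reachable graph of Q (4 states):
  n0 = 0\{b} | (0 + 0) | (0 | 0 + b.0) + (b.(0 | 0) + (0 + b.0)) has moves ··b··> n1, ··b··> n2, ··b··> n3
  n1 = 0 has moves (no moves)
  n2 = 0 | 0 has moves (no moves)
  n3 = 0\{b} | (0 + 0) | 0 has moves (no moves)
Trace ⟨a⟩ through P, begin at {m0}:
  after a @ step 1: {m1}
  ✓ P
Trace ⟨a⟩ through Q, begin at {n0}:
  after a @ step 1: ∅ (Q stuck)

a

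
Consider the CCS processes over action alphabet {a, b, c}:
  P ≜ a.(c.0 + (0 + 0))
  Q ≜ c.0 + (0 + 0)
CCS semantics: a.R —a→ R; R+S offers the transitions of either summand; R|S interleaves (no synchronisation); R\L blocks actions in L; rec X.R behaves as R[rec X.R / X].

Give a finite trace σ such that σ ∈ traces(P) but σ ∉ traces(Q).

a

Reachable graph of P (3 states):
  s0 = a.(c.0 + (0 + 0)) has moves -a-> s1
  s1 = c.0 + (0 + 0) has moves -c-> s2
  s2 = 0 has moves deadlocked
Reachable graph of Q (2 states):
  t0 = c.0 + (0 + 0) has moves -c-> t1
  t1 = 0 has moves deadlocked
Run σ = ⟨a⟩ on P: start {s0}
  [1] a ⇒ {s1}
  — P admits the full trace.
Run σ = ⟨a⟩ on Q: start {t0}
  [1] a ⇒ ∅  — Q cannot continue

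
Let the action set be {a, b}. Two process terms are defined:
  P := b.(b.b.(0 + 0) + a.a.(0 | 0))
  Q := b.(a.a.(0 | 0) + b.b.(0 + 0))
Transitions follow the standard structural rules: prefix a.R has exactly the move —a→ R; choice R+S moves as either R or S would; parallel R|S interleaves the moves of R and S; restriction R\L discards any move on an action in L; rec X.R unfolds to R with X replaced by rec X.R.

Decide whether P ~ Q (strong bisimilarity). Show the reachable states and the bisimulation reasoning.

P's transition system — 6 states:
  s0 = b.(b.b.(0 + 0) + a.a.(0 | 0)) → —b→ s1
  s1 = b.b.(0 + 0) + a.a.(0 | 0) → —a→ s2, —b→ s3
  s2 = a.(0 | 0) → —a→ s4
  s3 = b.(0 + 0) → —b→ s5
  s4 = 0 | 0 → ·
  s5 = 0 + 0 → ·
Q's transition system — 6 states:
  t0 = b.(a.a.(0 | 0) + b.b.(0 + 0)) → —b→ t1
  t1 = a.a.(0 | 0) + b.b.(0 + 0) → —a→ t2, —b→ t3
  t2 = a.(0 | 0) → —a→ t4
  t3 = b.(0 + 0) → —b→ t5
  t4 = 0 | 0 → ·
  t5 = 0 + 0 → ·
Bisimilarity quotient blocks:
  B0 = {s0, t0}
  B1 = {s1, t1}
  B2 = {s3, t3}
  B3 = {s4, s5, t4, t5}
  B4 = {s2, t2}
s0 ∈ B0, t0 ∈ B0 → same block

bisimilar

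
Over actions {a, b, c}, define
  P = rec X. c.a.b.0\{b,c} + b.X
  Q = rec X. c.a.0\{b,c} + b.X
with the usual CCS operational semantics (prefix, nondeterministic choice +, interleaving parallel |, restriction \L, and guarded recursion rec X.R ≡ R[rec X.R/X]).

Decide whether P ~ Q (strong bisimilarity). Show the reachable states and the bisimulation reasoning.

NO

P's transition system — 4 states:
  p0 = rec X. c.a.b.0\{b,c} + b.X has moves -b-> p0, -c-> p1
  p1 = a.b.0\{b,c} has moves -a-> p2
  p2 = b.0\{b,c} has moves -b-> p3
  p3 = 0\{b,c} has moves deadlocked
Q's transition system — 3 states:
  q0 = rec X. c.a.0\{b,c} + b.X has moves -b-> q0, -c-> q1
  q1 = a.0\{b,c} has moves -a-> q2
  q2 = 0\{b,c} has moves deadlocked
Coarsest stable partition (strong bisimilarity classes):
  B0 = {p0}
  B1 = {p1}
  B2 = {p2}
  B3 = {p3, q2}
  B4 = {q0}
  B5 = {q1}
p0 ∈ B0, q0 ∈ B4 → different blocks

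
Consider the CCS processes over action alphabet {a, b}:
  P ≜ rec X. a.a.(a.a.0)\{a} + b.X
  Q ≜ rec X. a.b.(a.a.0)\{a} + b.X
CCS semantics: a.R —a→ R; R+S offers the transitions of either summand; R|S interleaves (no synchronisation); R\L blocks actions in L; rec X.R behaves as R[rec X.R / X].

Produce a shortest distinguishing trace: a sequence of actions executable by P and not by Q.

LTS(P): 3 reachable states
  s0 = rec X. a.a.(a.a.0)\{a} + b.X :: --a--▸ s1, --b--▸ s0
  s1 = a.(a.a.0)\{a} :: --a--▸ s2
  s2 = (a.a.0)\{a} :: deadlocked
LTS(Q): 3 reachable states
  t0 = rec X. a.b.(a.a.0)\{a} + b.X :: --a--▸ t1, --b--▸ t0
  t1 = b.(a.a.0)\{a} :: --b--▸ t2
  t2 = (a.a.0)\{a} :: deadlocked
Executing aa from P (initial set {s0}):
  after a @ step 1: {s1}
  after a @ step 2: {s2}
  — P admits the full trace.
Executing aa from Q (initial set {t0}):
  after a @ step 1: {t1}
  after a @ step 2: ∅ (Q stuck)

aa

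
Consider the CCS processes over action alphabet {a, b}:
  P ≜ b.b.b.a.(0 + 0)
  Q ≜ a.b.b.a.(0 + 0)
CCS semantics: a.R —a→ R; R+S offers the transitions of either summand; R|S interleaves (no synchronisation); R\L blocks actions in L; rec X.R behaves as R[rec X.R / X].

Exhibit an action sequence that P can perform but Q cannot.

LTS(P): 5 reachable states
  u0 = b.b.b.a.(0 + 0) has moves ··b··> u1
  u1 = b.b.a.(0 + 0) has moves ··b··> u2
  u2 = b.a.(0 + 0) has moves ··b··> u3
  u3 = a.(0 + 0) has moves ··a··> u4
  u4 = 0 + 0 has moves ·
LTS(Q): 5 reachable states
  v0 = a.b.b.a.(0 + 0) has moves ··a··> v1
  v1 = b.b.a.(0 + 0) has moves ··b··> v2
  v2 = b.a.(0 + 0) has moves ··b··> v3
  v3 = a.(0 + 0) has moves ··a··> v4
  v4 = 0 + 0 has moves ·
Executing b from P (initial set {u0}):
  step 1 (b): {u1}
  — P admits the full trace.
Executing b from Q (initial set {v0}):
  step 1 (b): no successor for Q

b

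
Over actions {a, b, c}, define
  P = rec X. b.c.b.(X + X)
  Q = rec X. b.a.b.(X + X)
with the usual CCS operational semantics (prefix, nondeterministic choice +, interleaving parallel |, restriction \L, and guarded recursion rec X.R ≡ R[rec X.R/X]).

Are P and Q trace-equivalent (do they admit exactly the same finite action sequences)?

traces(P) ≠ traces(Q) — witness ⟨bc⟩

LTS(P): 4 reachable states
  s0 = rec X. b.c.b.(X + X) | ··b··> s1
  s1 = c.b.((rec X. b.c.b.(X + X)) + (rec X. b.c.b.(X + X))) | ··c··> s2
  s2 = b.((rec X. b.c.b.(X + X)) + (rec X. b.c.b.(X + X))) | ··b··> s3
  s3 = (rec X. b.c.b.(X + X)) + (rec X. b.c.b.(X + X)) | ··b··> s1
LTS(Q): 4 reachable states
  t0 = rec X. b.a.b.(X + X) | ··b··> t1
  t1 = a.b.((rec X. b.a.b.(X + X)) + (rec X. b.a.b.(X + X))) | ··a··> t2
  t2 = b.((rec X. b.a.b.(X + X)) + (rec X. b.a.b.(X + X))) | ··b··> t3
  t3 = (rec X. b.a.b.(X + X)) + (rec X. b.a.b.(X + X)) | ··b··> t1
Trace ⟨bc⟩ through P, begin at {s0}:
  step 1 (b): {s1}
  step 2 (c): {s2}
  ✓ P
Trace ⟨bc⟩ through Q, begin at {t0}:
  step 1 (b): {t1}
  step 2 (c): ∅ (Q stuck)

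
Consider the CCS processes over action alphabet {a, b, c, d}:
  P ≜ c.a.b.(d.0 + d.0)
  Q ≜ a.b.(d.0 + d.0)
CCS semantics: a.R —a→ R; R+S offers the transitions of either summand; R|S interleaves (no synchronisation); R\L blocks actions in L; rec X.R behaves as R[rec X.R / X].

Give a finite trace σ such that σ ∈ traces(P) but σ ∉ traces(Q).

P's transition system — 5 states:
  p0 = c.a.b.(d.0 + d.0) has moves -c-> p1
  p1 = a.b.(d.0 + d.0) has moves -a-> p2
  p2 = b.(d.0 + d.0) has moves -b-> p3
  p3 = d.0 + d.0 has moves -d-> p4
  p4 = 0 has moves ·
Q's transition system — 4 states:
  q0 = a.b.(d.0 + d.0) has moves -a-> q1
  q1 = b.(d.0 + d.0) has moves -b-> q2
  q2 = d.0 + d.0 has moves -d-> q3
  q3 = 0 has moves ·
Executing c from P (initial set {p0}):
  [1] c ⇒ {p1}
  ✓ P
Executing c from Q (initial set {q0}):
  [1] c ⇒ no successor for Q

c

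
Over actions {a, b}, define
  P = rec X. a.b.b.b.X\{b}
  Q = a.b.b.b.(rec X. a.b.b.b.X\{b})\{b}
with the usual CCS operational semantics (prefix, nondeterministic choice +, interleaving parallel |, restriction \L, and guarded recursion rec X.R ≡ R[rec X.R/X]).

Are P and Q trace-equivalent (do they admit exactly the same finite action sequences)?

traces(P) = traces(Q)

P's transition system — 6 states:
  p0 = rec X. a.b.b.b.X\{b} :: =a=> p1
  p1 = b.b.b.(rec X. a.b.b.b.X\{b})\{b} :: =b=> p2
  p2 = b.b.(rec X. a.b.b.b.X\{b})\{b} :: =b=> p3
  p3 = b.(rec X. a.b.b.b.X\{b})\{b} :: =b=> p4
  p4 = (rec X. a.b.b.b.X\{b})\{b} :: =a=> p5
  p5 = (b.b.b.(rec X. a.b.b.b.X\{b})\{b})\{b} :: stopped
Q's transition system — 6 states:
  q0 = a.b.b.b.(rec X. a.b.b.b.X\{b})\{b} :: =a=> q1
  q1 = b.b.b.(rec X. a.b.b.b.X\{b})\{b} :: =b=> q2
  q2 = b.b.(rec X. a.b.b.b.X\{b})\{b} :: =b=> q3
  q3 = b.(rec X. a.b.b.b.X\{b})\{b} :: =b=> q4
  q4 = (rec X. a.b.b.b.X\{b})\{b} :: =a=> q5
  q5 = (b.b.b.(rec X. a.b.b.b.X\{b})\{b})\{b} :: stopped
Coarsest stable partition (strong bisimilarity classes):
  B0 = {p0, q0}
  B1 = {p1, q1}
  B2 = {p2, q2}
  B3 = {p3, q3}
  B4 = {p4, q4}
  B5 = {p5, q5}
p0 ∈ B0, q0 ∈ B0 → same block
Bisimilar ⇒ trace-equivalent.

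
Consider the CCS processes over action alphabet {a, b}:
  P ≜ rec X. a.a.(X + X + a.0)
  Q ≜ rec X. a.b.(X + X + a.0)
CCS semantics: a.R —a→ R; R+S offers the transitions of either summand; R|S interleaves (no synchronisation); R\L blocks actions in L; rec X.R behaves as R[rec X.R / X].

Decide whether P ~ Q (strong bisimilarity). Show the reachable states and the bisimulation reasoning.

LTS(P): 4 reachable states
  m0 = rec X. a.a.(X + X + a.0) | —a→ m1
  m1 = a.((rec X. a.a.(X + X + a.0)) + (rec X. a.a.(X + X + a.0)) + a.0) | —a→ m2
  m2 = (rec X. a.a.(X + X + a.0)) + (rec X. a.a.(X + X + a.0)) + a.0 | —a→ m1, —a→ m3
  m3 = 0 | ∅
LTS(Q): 4 reachable states
  n0 = rec X. a.b.(X + X + a.0) | —a→ n1
  n1 = b.((rec X. a.b.(X + X + a.0)) + (rec X. a.b.(X + X + a.0)) + a.0) | —b→ n2
  n2 = (rec X. a.b.(X + X + a.0)) + (rec X. a.b.(X + X + a.0)) + a.0 | —a→ n1, —a→ n3
  n3 = 0 | ∅
Coarsest stable partition (strong bisimilarity classes):
  B0 = {m0}
  B1 = {m1}
  B2 = {m2}
  B3 = {m3, n3}
  B4 = {n0}
  B5 = {n1}
  B6 = {n2}
m0 ∈ B0, n0 ∈ B4 → different blocks

NO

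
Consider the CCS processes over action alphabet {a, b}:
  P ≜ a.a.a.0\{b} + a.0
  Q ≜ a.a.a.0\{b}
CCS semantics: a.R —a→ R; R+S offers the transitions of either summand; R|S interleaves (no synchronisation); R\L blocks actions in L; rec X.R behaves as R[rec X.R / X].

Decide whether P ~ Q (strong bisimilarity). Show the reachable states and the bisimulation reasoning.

not bisimilar

LTS(P): 5 reachable states
  m0 = a.a.a.0\{b} + a.0 ⊢ —a→ m1, —a→ m2
  m1 = 0 ⊢ ∅
  m2 = a.a.0\{b} ⊢ —a→ m3
  m3 = a.0\{b} ⊢ —a→ m4
  m4 = 0\{b} ⊢ ∅
LTS(Q): 4 reachable states
  n0 = a.a.a.0\{b} ⊢ —a→ n1
  n1 = a.a.0\{b} ⊢ —a→ n2
  n2 = a.0\{b} ⊢ —a→ n3
  n3 = 0\{b} ⊢ ∅
Bisimilarity quotient blocks:
  B0 = {m0}
  B1 = {m2, n1}
  B2 = {m3, n2}
  B3 = {m1, m4, n3}
  B4 = {n0}
m0 ∈ B0, n0 ∈ B4 → different blocks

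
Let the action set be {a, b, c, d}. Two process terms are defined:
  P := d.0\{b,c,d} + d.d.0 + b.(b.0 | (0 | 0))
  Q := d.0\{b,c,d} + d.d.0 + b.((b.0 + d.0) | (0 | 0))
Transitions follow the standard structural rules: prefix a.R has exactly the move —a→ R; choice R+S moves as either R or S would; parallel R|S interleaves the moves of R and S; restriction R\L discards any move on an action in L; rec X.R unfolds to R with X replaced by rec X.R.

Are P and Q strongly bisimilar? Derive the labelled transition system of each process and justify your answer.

Reachable graph of P (6 states):
  p0 = d.0\{b,c,d} + d.d.0 + b.(b.0 | (0 | 0)) has moves --b--▸ p1, --d--▸ p2, --d--▸ p3
  p1 = b.0 | (0 | 0) has moves --b--▸ p4
  p2 = 0\{b,c,d} has moves stopped
  p3 = d.0 has moves --d--▸ p5
  p4 = 0 | (0 | 0) has moves stopped
  p5 = 0 has moves stopped
Reachable graph of Q (6 states):
  q0 = d.0\{b,c,d} + d.d.0 + b.((b.0 + d.0) | (0 | 0)) has moves --b--▸ q1, --d--▸ q2, --d--▸ q3
  q1 = (b.0 + d.0) | (0 | 0) has moves --b--▸ q4, --d--▸ q4
  q2 = 0\{b,c,d} has moves stopped
  q3 = d.0 has moves --d--▸ q5
  q4 = 0 | (0 | 0) has moves stopped
  q5 = 0 has moves stopped
Coarsest stable partition (strong bisimilarity classes):
  B0 = {p0}
  B1 = {p2, p4, p5, q2, q4, q5}
  B2 = {p3, q3}
  B3 = {p1}
  B4 = {q0}
  B5 = {q1}
p0 ∈ B0, q0 ∈ B4 → different blocks

NO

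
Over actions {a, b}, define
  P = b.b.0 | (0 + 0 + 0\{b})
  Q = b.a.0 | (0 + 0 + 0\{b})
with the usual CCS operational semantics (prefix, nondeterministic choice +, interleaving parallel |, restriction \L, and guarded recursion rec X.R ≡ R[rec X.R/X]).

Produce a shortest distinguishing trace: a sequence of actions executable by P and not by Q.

Reachable graph of P (3 states):
  p0 = b.b.0 | (0 + 0 + 0\{b}) ⊢ ··b··> p1
  p1 = b.0 | (0 + 0 + 0\{b}) ⊢ ··b··> p2
  p2 = 0 | (0 + 0 + 0\{b}) ⊢ deadlocked
Reachable graph of Q (3 states):
  q0 = b.a.0 | (0 + 0 + 0\{b}) ⊢ ··b··> q1
  q1 = a.0 | (0 + 0 + 0\{b}) ⊢ ··a··> q2
  q2 = 0 | (0 + 0 + 0\{b}) ⊢ deadlocked
Executing bb from P (initial set {p0}):
  step 1 (b): {p1}
  step 2 (b): {p2}
  P completes σ.
Executing bb from Q (initial set {q0}):
  step 1 (b): {q1}
  step 2 (b): ∅  — Q cannot continue

bb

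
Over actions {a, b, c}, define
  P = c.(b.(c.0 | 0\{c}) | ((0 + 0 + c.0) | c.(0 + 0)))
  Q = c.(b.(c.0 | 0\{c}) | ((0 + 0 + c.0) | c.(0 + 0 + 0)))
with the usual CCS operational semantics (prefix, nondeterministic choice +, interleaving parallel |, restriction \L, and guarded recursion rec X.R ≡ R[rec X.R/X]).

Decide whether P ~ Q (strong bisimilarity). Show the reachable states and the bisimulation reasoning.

bisimilar

Reachable graph of P (13 states):
  u0 = c.(b.(c.0 | 0\{c}) | ((0 + 0 + c.0) | c.(0 + 0))) has moves =c=> u1
  u1 = b.(c.0 | 0\{c}) | ((0 + 0 + c.0) | c.(0 + 0)) has moves =b=> u2, =c=> u3, =c=> u4
  u2 = c.0 | 0\{c} | ((0 + 0 + c.0) | c.(0 + 0)) has moves =c=> u5, =c=> u6, =c=> u7
  u3 = b.(c.0 | 0\{c}) | ((0 + 0 + c.0) | (0 + 0)) has moves =b=> u6, =c=> u8
  u4 = b.(c.0 | 0\{c}) | (0 | c.(0 + 0)) has moves =b=> u7, =c=> u8
  u5 = 0 | 0\{c} | ((0 + 0 + c.0) | c.(0 + 0)) has moves =c=> u10, =c=> u9
  u6 = c.0 | 0\{c} | ((0 + 0 + c.0) | (0 + 0)) has moves =c=> u11, =c=> u9
  u7 = c.0 | 0\{c} | (0 | c.(0 + 0)) has moves =c=> u10, =c=> u11
  u8 = b.(c.0 | 0\{c}) | (0 | (0 + 0)) has moves =b=> u11
  u9 = 0 | 0\{c} | ((0 + 0 + c.0) | (0 + 0)) has moves =c=> u12
  u10 = 0 | 0\{c} | (0 | c.(0 + 0)) has moves =c=> u12
  u11 = c.0 | 0\{c} | (0 | (0 + 0)) has moves =c=> u12
  u12 = 0 | 0\{c} | (0 | (0 + 0)) has moves ·
Reachable graph of Q (13 states):
  v0 = c.(b.(c.0 | 0\{c}) | ((0 + 0 + c.0) | c.(0 + 0 + 0))) has moves =c=> v1
  v1 = b.(c.0 | 0\{c}) | ((0 + 0 + c.0) | c.(0 + 0 + 0)) has moves =b=> v2, =c=> v3, =c=> v4
  v2 = c.0 | 0\{c} | ((0 + 0 + c.0) | c.(0 + 0 + 0)) has moves =c=> v5, =c=> v6, =c=> v7
  v3 = b.(c.0 | 0\{c}) | ((0 + 0 + c.0) | (0 + 0 + 0)) has moves =b=> v6, =c=> v8
  v4 = b.(c.0 | 0\{c}) | (0 | c.(0 + 0 + 0)) has moves =b=> v7, =c=> v8
  v5 = 0 | 0\{c} | ((0 + 0 + c.0) | c.(0 + 0 + 0)) has moves =c=> v10, =c=> v9
  v6 = c.0 | 0\{c} | ((0 + 0 + c.0) | (0 + 0 + 0)) has moves =c=> v11, =c=> v9
  v7 = c.0 | 0\{c} | (0 | c.(0 + 0 + 0)) has moves =c=> v10, =c=> v11
  v8 = b.(c.0 | 0\{c}) | (0 | (0 + 0 + 0)) has moves =b=> v11
  v9 = 0 | 0\{c} | ((0 + 0 + c.0) | (0 + 0 + 0)) has moves =c=> v12
  v10 = 0 | 0\{c} | (0 | c.(0 + 0 + 0)) has moves =c=> v12
  v11 = c.0 | 0\{c} | (0 | (0 + 0 + 0)) has moves =c=> v12
  v12 = 0 | 0\{c} | (0 | (0 + 0 + 0)) has moves ·
Coarsest stable partition (strong bisimilarity classes):
  B0 = {u0, v0}
  B1 = {u1, v1}
  B2 = {u3, u4, v3, v4}
  B3 = {u8, v8}
  B4 = {u10, u11, u9, v10, v11, v9}
  B5 = {u12, v12}
  B6 = {u5, u6, u7, v5, v6, v7}
  B7 = {u2, v2}
u0 ∈ B0, v0 ∈ B0 → same block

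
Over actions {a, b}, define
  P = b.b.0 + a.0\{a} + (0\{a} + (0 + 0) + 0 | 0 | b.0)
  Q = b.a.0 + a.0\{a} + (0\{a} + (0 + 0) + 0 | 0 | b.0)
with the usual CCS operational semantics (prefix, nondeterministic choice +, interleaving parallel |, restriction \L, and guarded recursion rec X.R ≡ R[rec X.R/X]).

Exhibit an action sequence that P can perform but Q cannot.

bb

Reachable graph of P (5 states):
  s0 = b.b.0 + a.0\{a} + (0\{a} + (0 + 0) + 0 | 0 | b.0) ⊢ =a=> s1, =b=> s2, =b=> s3
  s1 = 0\{a} ⊢ ∅
  s2 = 0 | 0 | 0 ⊢ ∅
  s3 = b.0 ⊢ =b=> s4
  s4 = 0 ⊢ ∅
Reachable graph of Q (5 states):
  t0 = b.a.0 + a.0\{a} + (0\{a} + (0 + 0) + 0 | 0 | b.0) ⊢ =a=> t1, =b=> t2, =b=> t3
  t1 = 0\{a} ⊢ ∅
  t2 = 0 | 0 | 0 ⊢ ∅
  t3 = a.0 ⊢ =a=> t4
  t4 = 0 ⊢ ∅
Trace ⟨bb⟩ through P, begin at {s0}:
  step 1 (b): {s2, s3}
  step 2 (b): {s4}
  P completes σ.
Trace ⟨bb⟩ through Q, begin at {t0}:
  step 1 (b): {t2, t3}
  step 2 (b): ∅ (Q stuck)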